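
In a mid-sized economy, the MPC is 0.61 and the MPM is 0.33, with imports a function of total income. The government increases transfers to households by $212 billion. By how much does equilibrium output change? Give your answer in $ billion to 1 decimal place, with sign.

+$179.6 billion

The transfer change shifts disposable income by +$212 billion, so first-round consumption changes by c·ΔTR = 0.61 × (+$212 billion) = +$129.32 billion.
Expenditure multiplier = 1/(1 − c + m) = 1/(1 − 0.61 + 0.33) = 1/0.72 ≈ 1.389.
The transfer multiplier is c × k ≈ 0.847, so ΔY = k × (c·ΔTR) = (+$129.32 billion) / 0.72 ≈ +$179.6 billion.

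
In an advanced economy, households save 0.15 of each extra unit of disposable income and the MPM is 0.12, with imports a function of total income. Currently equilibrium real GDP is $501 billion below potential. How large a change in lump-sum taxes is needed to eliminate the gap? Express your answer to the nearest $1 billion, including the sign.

−$159 billion

MPC = 1 − MPS = 1 − 0.15 = 0.85.
Spending multiplier = 1/(1 − c + m) = 1/(1 − 0.85 + 0.12) = 1/0.27 ≈ 3.704.
Tax multiplier = −c·k = −0.85/0.27 ≈ −3.148. Need ΔY = +$501 billion, so ΔT = ΔY/(−c·k) = −(+$501 billion) × 0.27 / 0.85 ≈ −$159 billion.
The government should cut lump-sum taxes by $159 billion.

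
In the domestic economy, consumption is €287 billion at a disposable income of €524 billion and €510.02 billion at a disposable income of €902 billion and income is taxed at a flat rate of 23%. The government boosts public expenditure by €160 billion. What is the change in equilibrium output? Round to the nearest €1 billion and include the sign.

MPC = ΔC/ΔYd = (510.02 − 287)/(902 − 524) = 223.02/378 = 0.59.
Expenditure multiplier = 1/(1 − c(1−t)) = 1/(1 − 0.59×0.77) = 1/0.5457 ≈ 1.833.
ΔY = k × ΔG = (+€160 billion) / 0.5457 ≈ +€293 billion.

+€293 billion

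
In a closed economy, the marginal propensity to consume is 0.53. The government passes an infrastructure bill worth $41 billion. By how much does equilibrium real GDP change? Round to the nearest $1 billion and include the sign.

Expenditure multiplier = 1/(1 − MPC) = 1/(1 − 0.53) = 1/0.47 ≈ 2.128.
ΔY = k × ΔG = (+$41 billion) / 0.47 ≈ +$87 billion.

+$87 billion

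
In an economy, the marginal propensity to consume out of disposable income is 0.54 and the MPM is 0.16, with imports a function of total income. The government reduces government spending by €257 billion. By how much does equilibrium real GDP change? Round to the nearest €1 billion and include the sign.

−€415 billion

Expenditure multiplier = 1/(1 − c + m) = 1/(1 − 0.54 + 0.16) = 1/0.62 ≈ 1.613.
ΔY = k × ΔG = (−€257 billion) / 0.62 ≈ −€415 billion.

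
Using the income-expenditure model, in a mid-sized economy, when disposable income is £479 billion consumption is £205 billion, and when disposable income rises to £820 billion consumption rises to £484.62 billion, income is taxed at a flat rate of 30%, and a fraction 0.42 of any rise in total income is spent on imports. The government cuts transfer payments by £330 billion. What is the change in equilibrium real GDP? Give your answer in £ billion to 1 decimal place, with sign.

−£319.9 billion

MPC = ΔC/ΔYd = (484.62 − 205)/(820 − 479) = 279.62/341 = 0.82.
The transfer change shifts disposable income by −£330 billion, so first-round consumption changes by c·ΔTR = 0.82 × (−£330 billion) = −£270.6 billion.
Expenditure multiplier = 1/(1 − c(1−t) + m) = 1/(1 − 0.82×0.7 + 0.42) = 1/0.846 ≈ 1.182.
The transfer multiplier is c × k ≈ 0.969, so ΔY = k × (c·ΔTR) = (−£270.6 billion) / 0.846 ≈ −£319.9 billion.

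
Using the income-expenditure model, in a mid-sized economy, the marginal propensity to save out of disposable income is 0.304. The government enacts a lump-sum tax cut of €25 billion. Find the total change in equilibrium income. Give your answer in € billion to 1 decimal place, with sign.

MPC = 1 − MPS = 1 − 0.304 = 0.696.
A lump-sum tax change of −€25 billion shifts disposable income by +€25 billion; first-round consumption changes by −c × ΔT = −0.696 × (−€25 billion) = +€17.4 billion.
Expenditure multiplier = 1/(1 − MPC) = 1/(1 − 0.696) = 1/0.304 ≈ 3.289.
The tax multiplier is −c × k ≈ −2.289, so ΔY = k × (−c·ΔT) = (+€17.4 billion) / 0.304 ≈ +€57.2 billion.

+€57.2 billion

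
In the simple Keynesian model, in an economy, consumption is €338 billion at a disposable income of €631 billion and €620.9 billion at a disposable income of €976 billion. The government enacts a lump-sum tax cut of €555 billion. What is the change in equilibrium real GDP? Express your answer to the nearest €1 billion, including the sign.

MPC = ΔC/ΔYd = (620.9 − 338)/(976 − 631) = 282.9/345 = 0.82.
A lump-sum tax change of −€555 billion shifts disposable income by +€555 billion; first-round consumption changes by −c × ΔT = −0.82 × (−€555 billion) = +€455.1 billion.
Expenditure multiplier = 1/(1 − MPC) = 1/(1 − 0.82) = 1/0.18 ≈ 5.556.
The tax multiplier is −c × k ≈ −4.556, so ΔY = k × (−c·ΔT) = (+€455.1 billion) / 0.18 ≈ +€2,528 billion.

+€2,528 billion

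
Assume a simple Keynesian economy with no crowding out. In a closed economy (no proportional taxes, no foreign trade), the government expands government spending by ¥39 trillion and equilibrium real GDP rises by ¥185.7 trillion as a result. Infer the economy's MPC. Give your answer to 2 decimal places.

0.79

Implied spending multiplier k = ΔY/ΔG = 185.7/39 ≈ 4.7615.
Since k = 1/(1 − MPC), MPC = 1 − 1/k = 1 − ΔG/ΔY = 1 − 39/185.7 ≈ 0.79.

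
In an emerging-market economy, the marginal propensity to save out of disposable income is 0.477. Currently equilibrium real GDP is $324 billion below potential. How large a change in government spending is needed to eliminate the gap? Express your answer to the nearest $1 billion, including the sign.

+$155 billion

MPC = 1 − MPS = 1 − 0.477 = 0.523.
Spending multiplier = 1/(1 − MPC) = 1/(1 − 0.523) = 1/0.477 ≈ 2.096.
Need ΔY = +$324 billion, so ΔG = ΔY/k = (+$324 billion) × 0.477 ≈ +$155 billion.
The government should increase government spending by $155 billion.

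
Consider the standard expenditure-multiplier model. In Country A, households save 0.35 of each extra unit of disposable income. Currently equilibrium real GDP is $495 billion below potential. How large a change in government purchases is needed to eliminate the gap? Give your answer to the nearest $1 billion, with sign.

+$173 billion

MPC = 1 − MPS = 1 − 0.35 = 0.65.
Spending multiplier = 1/(1 − MPC) = 1/(1 − 0.65) = 1/0.35 ≈ 2.857.
Need ΔY = +$495 billion, so ΔG = ΔY/k = (+$495 billion) × 0.35 ≈ +$173 billion.
The government should increase government purchases by $173 billion.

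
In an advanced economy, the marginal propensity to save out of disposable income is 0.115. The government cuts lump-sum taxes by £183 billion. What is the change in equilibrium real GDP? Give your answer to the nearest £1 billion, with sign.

MPC = 1 − MPS = 1 − 0.115 = 0.885.
A lump-sum tax change of −£183 billion shifts disposable income by +£183 billion; first-round consumption changes by −c × ΔT = −0.885 × (−£183 billion) = +£161.955 billion.
Expenditure multiplier = 1/(1 − MPC) = 1/(1 − 0.885) = 1/0.115 ≈ 8.696.
The tax multiplier is −c × k ≈ −7.696, so ΔY = k × (−c·ΔT) = (+£161.955 billion) / 0.115 ≈ +£1,408 billion.

+£1,408 billion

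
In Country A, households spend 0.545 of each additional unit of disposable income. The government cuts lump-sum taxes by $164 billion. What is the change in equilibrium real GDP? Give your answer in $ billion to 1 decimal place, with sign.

+$196.4 billion

A lump-sum tax change of −$164 billion shifts disposable income by +$164 billion; first-round consumption changes by −c × ΔT = −0.545 × (−$164 billion) = +$89.38 billion.
Expenditure multiplier = 1/(1 − MPC) = 1/(1 − 0.545) = 1/0.455 ≈ 2.198.
The tax multiplier is −c × k ≈ −1.198, so ΔY = k × (−c·ΔT) = (+$89.38 billion) / 0.455 ≈ +$196.4 billion.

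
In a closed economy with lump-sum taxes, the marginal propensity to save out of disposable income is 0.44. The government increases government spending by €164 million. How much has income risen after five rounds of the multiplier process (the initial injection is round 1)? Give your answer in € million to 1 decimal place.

MPC = 1 − MPS = 1 − 0.44 = 0.56.
Round 1 adds ΔG = €164 million; each later round is MPC = 0.56 times the previous.
After 5 rounds: 164 + 91.84 + 51.4304 + 28.801024 + 16.12857344 = ΔG·(1 − c^5)/(1 − c) = 164 × (1 − 0.0550731776)/0.44 ≈ €352.2 million.

€352.2 million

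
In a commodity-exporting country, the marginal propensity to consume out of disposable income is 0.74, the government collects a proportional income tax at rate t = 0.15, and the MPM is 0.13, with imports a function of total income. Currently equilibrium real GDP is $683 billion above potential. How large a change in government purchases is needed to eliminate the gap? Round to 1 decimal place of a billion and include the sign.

Spending multiplier = 1/(1 − c(1−t) + m) = 1/(1 − 0.74×0.85 + 0.13) = 1/0.501 ≈ 1.996.
Need ΔY = −$683 billion, so ΔG = ΔY/k = (−$683 billion) × 0.501 ≈ −$342.2 billion.
The government should cut government purchases by $342.2 billion.

−$342.2 billion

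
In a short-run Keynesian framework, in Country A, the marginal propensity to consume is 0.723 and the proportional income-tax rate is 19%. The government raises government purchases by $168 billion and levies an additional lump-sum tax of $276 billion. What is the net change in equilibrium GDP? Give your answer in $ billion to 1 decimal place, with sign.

Expenditure multiplier = 1/(1 − c(1−t)) = 1/(1 − 0.723×0.81) = 1/0.41437 ≈ 2.413.
ΔG contributes k·ΔG = (+$168 billion) / 0.41437 ≈ +$405.4 billion.
ΔT of +$276 billion changes first-round spending by −c·ΔT = −$199.548 billion, contributing k·(−c·ΔT) = (−$199.548 billion) / 0.41437 ≈ −$481.6 billion.
Net ΔY = k(ΔG − c·ΔT) = (−$31.548 billion) / 0.41437 ≈ −$76.1 billion.

−$76.1 billion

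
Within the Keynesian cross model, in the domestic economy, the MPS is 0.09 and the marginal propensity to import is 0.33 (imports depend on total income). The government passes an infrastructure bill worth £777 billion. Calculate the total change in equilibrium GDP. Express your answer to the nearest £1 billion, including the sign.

+£1,850 billion

MPC = 1 − MPS = 1 − 0.09 = 0.91.
Government-spending multiplier = 1/(1 − c + m) = 1/(1 − 0.91 + 0.33) = 1/0.42 ≈ 2.381.
ΔY = k × ΔG = (+£777 billion) / 0.42 = +£1,850 billion.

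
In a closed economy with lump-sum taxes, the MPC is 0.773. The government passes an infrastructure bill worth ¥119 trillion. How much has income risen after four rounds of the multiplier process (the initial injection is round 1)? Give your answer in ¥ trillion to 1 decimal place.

¥337.1 trillion

Round 1 adds ΔG = ¥119 trillion; each later round is MPC = 0.773 times the previous.
After 4 rounds: 119 + 91.987 + 71.105951 + 54.964900123 = ΔG·(1 − c^4)/(1 − c) = 119 × (1 − 0.357040905841)/0.227 ≈ ¥337.1 trillion.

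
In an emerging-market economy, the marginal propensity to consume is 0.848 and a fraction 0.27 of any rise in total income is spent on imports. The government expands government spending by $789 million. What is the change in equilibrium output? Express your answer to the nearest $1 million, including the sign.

+$1,870 million

Government-spending multiplier = 1/(1 − c + m) = 1/(1 − 0.848 + 0.27) = 1/0.422 ≈ 2.37.
ΔY = k × ΔG = (+$789 million) / 0.422 ≈ +$1,870 million.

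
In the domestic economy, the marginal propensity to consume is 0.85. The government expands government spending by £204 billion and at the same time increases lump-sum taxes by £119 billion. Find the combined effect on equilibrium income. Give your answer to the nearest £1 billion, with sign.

Expenditure multiplier = 1/(1 − MPC) = 1/(1 − 0.85) = 1/0.15 ≈ 6.667.
ΔG contributes k·ΔG = (+£204 billion) / 0.15 = +£1,360 billion.
ΔT of +£119 billion changes first-round spending by −c·ΔT = −£101.15 billion, contributing k·(−c·ΔT) = (−£101.15 billion) / 0.15 ≈ −£674.3 billion.
Net ΔY = k(ΔG − c·ΔT) = (+£102.85 billion) / 0.15 ≈ +£686 billion.

+£686 billion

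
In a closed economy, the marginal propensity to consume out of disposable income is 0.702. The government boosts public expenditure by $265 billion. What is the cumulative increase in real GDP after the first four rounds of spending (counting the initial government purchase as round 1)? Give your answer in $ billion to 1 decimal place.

Round 1 adds ΔG = $265 billion; each later round is MPC = 0.702 times the previous.
After 4 rounds: 265 + 186.03 + 130.59306 + 91.67632812 = ΔG·(1 − c^4)/(1 − c) = 265 × (1 − 0.242855782416)/0.298 ≈ $673.3 billion.

$673.3 billion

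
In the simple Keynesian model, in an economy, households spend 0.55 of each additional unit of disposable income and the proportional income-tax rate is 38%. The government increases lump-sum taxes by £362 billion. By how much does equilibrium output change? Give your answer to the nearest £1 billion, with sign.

−£302 billion

A lump-sum tax change of +£362 billion shifts disposable income by −£362 billion; first-round consumption changes by −c × ΔT = −0.55 × (+£362 billion) = −£199.1 billion.
Expenditure multiplier = 1/(1 − c(1−t)) = 1/(1 − 0.55×0.62) = 1/0.659 ≈ 1.517.
The tax multiplier is −c × k ≈ −0.835, so ΔY = k × (−c·ΔT) = (−£199.1 billion) / 0.659 ≈ −£302 billion.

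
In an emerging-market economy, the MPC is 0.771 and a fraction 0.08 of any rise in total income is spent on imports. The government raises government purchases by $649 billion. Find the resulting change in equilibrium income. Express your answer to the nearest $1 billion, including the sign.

Expenditure multiplier = 1/(1 − c + m) = 1/(1 − 0.771 + 0.08) = 1/0.309 ≈ 3.236.
ΔY = k × ΔG = (+$649 billion) / 0.309 ≈ +$2,100 billion.

+$2,100 billion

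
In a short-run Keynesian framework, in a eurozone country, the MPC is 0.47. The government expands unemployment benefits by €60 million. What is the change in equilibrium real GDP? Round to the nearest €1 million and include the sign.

+€53 million

The transfer change shifts disposable income by +€60 million, so first-round consumption changes by c·ΔTR = 0.47 × (+€60 million) = +€28.2 million.
Expenditure multiplier = 1/(1 − MPC) = 1/(1 − 0.47) = 1/0.53 ≈ 1.887.
The transfer multiplier is c × k ≈ 0.887, so ΔY = k × (c·ΔTR) = (+€28.2 million) / 0.53 ≈ +€53 million.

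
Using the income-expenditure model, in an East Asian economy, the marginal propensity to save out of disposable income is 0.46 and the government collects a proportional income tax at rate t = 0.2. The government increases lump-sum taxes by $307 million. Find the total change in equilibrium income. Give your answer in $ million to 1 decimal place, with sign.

−$291.9 million

MPC = 1 − MPS = 1 − 0.46 = 0.54.
A lump-sum tax change of +$307 million shifts disposable income by −$307 million; first-round consumption changes by −c × ΔT = −0.54 × (+$307 million) = −$165.78 million.
Expenditure multiplier = 1/(1 − c(1−t)) = 1/(1 − 0.54×0.8) = 1/0.568 ≈ 1.761.
The tax multiplier is −c × k ≈ −0.951, so ΔY = k × (−c·ΔT) = (−$165.78 million) / 0.568 ≈ −$291.9 million.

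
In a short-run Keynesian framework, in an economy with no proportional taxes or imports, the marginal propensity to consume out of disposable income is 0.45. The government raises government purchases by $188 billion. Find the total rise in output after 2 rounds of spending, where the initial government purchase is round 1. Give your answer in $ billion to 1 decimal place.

$272.6 billion

Round 1 adds ΔG = $188 billion; each later round is MPC = 0.45 times the previous.
After 2 rounds: 188 + 84.6 = ΔG·(1 − c^2)/(1 − c) = 188 × (1 − 0.2025)/0.55 = $272.6 billion.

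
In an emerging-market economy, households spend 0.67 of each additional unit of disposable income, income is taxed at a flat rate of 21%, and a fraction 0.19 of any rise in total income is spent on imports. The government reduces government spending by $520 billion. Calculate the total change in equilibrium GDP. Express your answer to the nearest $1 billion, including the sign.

Government-spending multiplier = 1/(1 − c(1−t) + m) = 1/(1 − 0.67×0.79 + 0.19) = 1/0.6607 ≈ 1.514.
ΔY = k × ΔG = (−$520 billion) / 0.6607 ≈ −$787 billion.

−$787 billion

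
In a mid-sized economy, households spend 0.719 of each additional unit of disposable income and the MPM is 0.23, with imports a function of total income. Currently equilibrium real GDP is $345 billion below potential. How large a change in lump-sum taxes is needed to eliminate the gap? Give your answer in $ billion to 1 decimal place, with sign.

Spending multiplier = 1/(1 − c + m) = 1/(1 − 0.719 + 0.23) = 1/0.511 ≈ 1.957.
Tax multiplier = −c·k = −0.719/0.511 ≈ −1.407. Need ΔY = +$345 billion, so ΔT = ΔY/(−c·k) = −(+$345 billion) × 0.511 / 0.719 ≈ −$245.2 billion.
The government should cut lump-sum taxes by $245.2 billion.

−$245.2 billion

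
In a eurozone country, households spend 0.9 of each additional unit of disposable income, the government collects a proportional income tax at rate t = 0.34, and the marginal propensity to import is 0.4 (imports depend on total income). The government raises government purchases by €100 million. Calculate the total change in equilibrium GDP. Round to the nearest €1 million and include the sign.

Expenditure multiplier = 1/(1 − c(1−t) + m) = 1/(1 − 0.9×0.66 + 0.4) = 1/0.806 ≈ 1.241.
ΔY = k × ΔG = (+€100 million) / 0.806 ≈ +€124 million.

+€124 million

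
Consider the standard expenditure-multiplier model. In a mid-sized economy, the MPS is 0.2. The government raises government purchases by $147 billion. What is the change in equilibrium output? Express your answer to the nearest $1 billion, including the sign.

MPC = 1 − MPS = 1 − 0.2 = 0.8.
Government-spending multiplier = 1/(1 − MPC) = 1/(1 − 0.8) = 1/0.2 = 5.
ΔY = k × ΔG = (+$147 billion) / 0.2 = +$735 billion.

+$735 billion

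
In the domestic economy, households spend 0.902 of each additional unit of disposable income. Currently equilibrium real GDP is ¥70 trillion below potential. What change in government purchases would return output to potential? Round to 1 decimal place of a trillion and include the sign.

Spending multiplier = 1/(1 − MPC) = 1/(1 − 0.902) = 1/0.098 ≈ 10.204.
Need ΔY = +¥70 trillion, so ΔG = ΔY/k = (+¥70 trillion) × 0.098 ≈ +¥6.9 trillion.
The government should increase government purchases by ¥6.9 trillion.

+¥6.9 trillion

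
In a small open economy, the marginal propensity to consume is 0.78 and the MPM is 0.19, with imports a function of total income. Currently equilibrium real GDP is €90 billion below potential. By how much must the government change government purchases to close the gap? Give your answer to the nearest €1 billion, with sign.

Spending multiplier = 1/(1 − c + m) = 1/(1 − 0.78 + 0.19) = 1/0.41 ≈ 2.439.
Need ΔY = +€90 billion, so ΔG = ΔY/k = (+€90 billion) × 0.41 ≈ +€37 billion.
The government should increase government purchases by €37 billion.

+€37 billion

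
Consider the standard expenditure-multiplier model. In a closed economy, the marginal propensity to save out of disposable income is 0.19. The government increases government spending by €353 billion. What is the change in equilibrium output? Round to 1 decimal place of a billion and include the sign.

MPC = 1 − MPS = 1 − 0.19 = 0.81.
Spending multiplier = 1/(1 − MPC) = 1/(1 − 0.81) = 1/0.19 ≈ 5.263.
ΔY = k × ΔG = (+€353 billion) / 0.19 ≈ +€1,857.9 billion.

+€1,857.9 billion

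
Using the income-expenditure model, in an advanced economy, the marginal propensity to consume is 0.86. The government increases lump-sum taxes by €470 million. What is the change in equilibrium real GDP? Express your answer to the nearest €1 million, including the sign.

A lump-sum tax change of +€470 million shifts disposable income by −€470 million; first-round consumption changes by −c × ΔT = −0.86 × (+€470 million) = −€404.2 million.
Expenditure multiplier = 1/(1 − MPC) = 1/(1 − 0.86) = 1/0.14 ≈ 7.143.
The tax multiplier is −c × k ≈ −6.143, so ΔY = k × (−c·ΔT) = (−€404.2 million) / 0.14 ≈ −€2,887 million.

−€2,887 million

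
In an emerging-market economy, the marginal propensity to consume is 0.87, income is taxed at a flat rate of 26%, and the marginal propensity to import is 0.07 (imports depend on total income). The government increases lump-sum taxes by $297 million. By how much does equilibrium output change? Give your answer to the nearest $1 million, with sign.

−$606 million

A lump-sum tax change of +$297 million shifts disposable income by −$297 million; first-round consumption changes by −c × ΔT = −0.87 × (+$297 million) = −$258.39 million.
Expenditure multiplier = 1/(1 − c(1−t) + m) = 1/(1 − 0.87×0.74 + 0.07) = 1/0.4262 ≈ 2.346.
The tax multiplier is −c × k ≈ −2.041, so ΔY = k × (−c·ΔT) = (−$258.39 million) / 0.4262 ≈ −$606 million.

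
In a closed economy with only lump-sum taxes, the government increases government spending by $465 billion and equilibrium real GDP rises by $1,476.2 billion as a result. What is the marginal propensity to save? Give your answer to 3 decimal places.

Implied spending multiplier k = ΔY/ΔG = 1,476.2/465 ≈ 3.1746.
Since k = 1/(1 − MPC), MPC = 1 − 1/k = 1 − ΔG/ΔY = 1 − 465/1,476.2 ≈ 0.685.
MPS = 1 − MPC = 0.315.

0.315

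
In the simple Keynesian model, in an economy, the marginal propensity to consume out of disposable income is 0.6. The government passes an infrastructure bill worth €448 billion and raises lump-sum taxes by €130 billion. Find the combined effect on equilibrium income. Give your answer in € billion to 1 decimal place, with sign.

+€925.0 billion

Expenditure multiplier = 1/(1 − MPC) = 1/(1 − 0.6) = 1/0.4 = 2.5.
ΔG contributes k·ΔG = (+€448 billion) / 0.4 = +€1,120 billion.
ΔT of +€130 billion changes first-round spending by −c·ΔT = −€78 billion, contributing k·(−c·ΔT) = (−€78 billion) / 0.4 = −€195 billion.
Net ΔY = k(ΔG − c·ΔT) = (+€370 billion) / 0.4 = +€925 billion.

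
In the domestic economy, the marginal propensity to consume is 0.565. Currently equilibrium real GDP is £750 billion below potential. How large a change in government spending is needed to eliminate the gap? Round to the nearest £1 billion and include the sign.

+£326 billion

Spending multiplier = 1/(1 − MPC) = 1/(1 − 0.565) = 1/0.435 ≈ 2.299.
Need ΔY = +£750 billion, so ΔG = ΔY/k = (+£750 billion) × 0.435 ≈ +£326 billion.
The government should increase government spending by £326 billion.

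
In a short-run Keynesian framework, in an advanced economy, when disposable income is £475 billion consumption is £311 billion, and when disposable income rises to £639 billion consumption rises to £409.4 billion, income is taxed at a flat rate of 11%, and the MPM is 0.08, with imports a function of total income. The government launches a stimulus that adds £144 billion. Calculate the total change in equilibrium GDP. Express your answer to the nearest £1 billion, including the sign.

+£264 billion

MPC = ΔC/ΔYd = (409.4 − 311)/(639 − 475) = 98.4/164 = 0.6.
Expenditure multiplier = 1/(1 − c(1−t) + m) = 1/(1 − 0.6×0.89 + 0.08) = 1/0.546 ≈ 1.832.
ΔY = k × ΔG = (+£144 billion) / 0.546 ≈ +£264 billion.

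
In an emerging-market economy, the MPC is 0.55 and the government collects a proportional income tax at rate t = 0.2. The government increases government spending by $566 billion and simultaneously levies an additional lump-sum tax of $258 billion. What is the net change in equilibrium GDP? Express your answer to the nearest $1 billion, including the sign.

+$757 billion

Expenditure multiplier = 1/(1 − c(1−t)) = 1/(1 − 0.55×0.8) = 1/0.56 ≈ 1.786.
ΔG contributes k·ΔG = (+$566 billion) / 0.56 ≈ +$1,010.7 billion.
ΔT of +$258 billion changes first-round spending by −c·ΔT = −$141.9 billion, contributing k·(−c·ΔT) = (−$141.9 billion) / 0.56 ≈ −$253.4 billion.
Net ΔY = k(ΔG − c·ΔT) = (+$424.1 billion) / 0.56 ≈ +$757 billion.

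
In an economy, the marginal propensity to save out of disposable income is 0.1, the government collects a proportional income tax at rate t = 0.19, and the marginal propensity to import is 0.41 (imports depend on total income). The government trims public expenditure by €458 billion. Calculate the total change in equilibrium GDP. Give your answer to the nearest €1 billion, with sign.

MPC = 1 − MPS = 1 − 0.1 = 0.9.
Expenditure multiplier = 1/(1 − c(1−t) + m) = 1/(1 − 0.9×0.81 + 0.41) = 1/0.681 ≈ 1.468.
ΔY = k × ΔG = (−€458 billion) / 0.681 ≈ −€673 billion.

−€673 billion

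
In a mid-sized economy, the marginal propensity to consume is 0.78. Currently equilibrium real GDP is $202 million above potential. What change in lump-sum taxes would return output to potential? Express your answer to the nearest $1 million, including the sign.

Spending multiplier = 1/(1 − MPC) = 1/(1 − 0.78) = 1/0.22 ≈ 4.545.
Tax multiplier = −c·k = −0.78/0.22 ≈ −3.545. Need ΔY = −$202 million, so ΔT = ΔY/(−c·k) = −(−$202 million) × 0.22 / 0.78 ≈ +$57 million.
The government should raise lump-sum taxes by $57 million.

+$57 million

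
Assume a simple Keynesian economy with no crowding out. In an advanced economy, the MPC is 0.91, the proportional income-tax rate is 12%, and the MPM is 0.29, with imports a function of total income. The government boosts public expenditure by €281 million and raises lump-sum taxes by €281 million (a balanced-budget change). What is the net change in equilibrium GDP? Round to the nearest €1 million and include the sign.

Expenditure multiplier = 1/(1 − c(1−t) + m) = 1/(1 − 0.91×0.88 + 0.29) = 1/0.4892 ≈ 2.044.
ΔG contributes k·ΔG = (+€281 million) / 0.4892 ≈ +€574.4 million.
ΔT of +€281 million changes first-round spending by −c·ΔT = −€255.71 million, contributing k·(−c·ΔT) = (−€255.71 million) / 0.4892 ≈ −€522.7 million.
Net ΔY = k(ΔG − c·ΔT) = (+€25.29 million) / 0.4892 ≈ +€52 million.

+€52 million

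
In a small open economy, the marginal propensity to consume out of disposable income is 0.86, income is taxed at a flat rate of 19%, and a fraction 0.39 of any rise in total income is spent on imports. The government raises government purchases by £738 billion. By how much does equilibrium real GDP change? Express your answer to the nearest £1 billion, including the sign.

Government-spending multiplier = 1/(1 − c(1−t) + m) = 1/(1 − 0.86×0.81 + 0.39) = 1/0.6934 ≈ 1.442.
ΔY = k × ΔG = (+£738 billion) / 0.6934 ≈ +£1,064 billion.

+£1,064 billion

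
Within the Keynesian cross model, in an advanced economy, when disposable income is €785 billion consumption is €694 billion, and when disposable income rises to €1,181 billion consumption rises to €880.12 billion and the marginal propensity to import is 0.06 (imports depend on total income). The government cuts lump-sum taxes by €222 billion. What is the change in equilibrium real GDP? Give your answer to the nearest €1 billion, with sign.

+€177 billion

MPC = ΔC/ΔYd = (880.12 − 694)/(1,181 − 785) = 186.12/396 = 0.47.
A lump-sum tax change of −€222 billion shifts disposable income by +€222 billion; first-round consumption changes by −c × ΔT = −0.47 × (−€222 billion) = +€104.34 billion.
Expenditure multiplier = 1/(1 − c + m) = 1/(1 − 0.47 + 0.06) = 1/0.59 ≈ 1.695.
The tax multiplier is −c × k ≈ −0.797, so ΔY = k × (−c·ΔT) = (+€104.34 billion) / 0.59 ≈ +€177 billion.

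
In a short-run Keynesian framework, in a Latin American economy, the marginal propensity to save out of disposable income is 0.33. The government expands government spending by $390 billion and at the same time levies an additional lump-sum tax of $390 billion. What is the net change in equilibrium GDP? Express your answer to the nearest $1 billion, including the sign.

MPC = 1 − MPS = 1 − 0.33 = 0.67.
Expenditure multiplier = 1/(1 − MPC) = 1/(1 − 0.67) = 1/0.33 ≈ 3.03.
ΔG contributes k·ΔG = (+$390 billion) / 0.33 ≈ +$1,181.8 billion.
ΔT of +$390 billion changes first-round spending by −c·ΔT = −$261.3 billion, contributing k·(−c·ΔT) = (−$261.3 billion) / 0.33 ≈ −$791.8 billion.
With ΔG = ΔT and no other leakages, the balanced-budget multiplier is 1, so ΔY = ΔG = +$390 billion.

+$390 billion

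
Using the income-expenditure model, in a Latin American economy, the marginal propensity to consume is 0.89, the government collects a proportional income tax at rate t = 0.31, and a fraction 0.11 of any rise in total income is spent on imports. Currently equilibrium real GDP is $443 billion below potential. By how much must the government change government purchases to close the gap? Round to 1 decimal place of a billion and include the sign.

+$219.7 billion

Spending multiplier = 1/(1 − c(1−t) + m) = 1/(1 − 0.89×0.69 + 0.11) = 1/0.4959 ≈ 2.017.
Need ΔY = +$443 billion, so ΔG = ΔY/k = (+$443 billion) × 0.4959 ≈ +$219.7 billion.
The government should increase government purchases by $219.7 billion.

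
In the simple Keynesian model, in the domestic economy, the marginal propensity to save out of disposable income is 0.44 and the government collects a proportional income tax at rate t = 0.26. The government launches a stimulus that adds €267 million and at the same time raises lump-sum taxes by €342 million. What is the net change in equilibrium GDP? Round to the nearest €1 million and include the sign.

MPC = 1 − MPS = 1 − 0.44 = 0.56.
Expenditure multiplier = 1/(1 − c(1−t)) = 1/(1 − 0.56×0.74) = 1/0.5856 ≈ 1.708.
ΔG contributes k·ΔG = (+€267 million) / 0.5856 ≈ +€455.9 million.
ΔT of +€342 million changes first-round spending by −c·ΔT = −€191.52 million, contributing k·(−c·ΔT) = (−€191.52 million) / 0.5856 ≈ −€327 million.
Net ΔY = k(ΔG − c·ΔT) = (+€75.48 million) / 0.5856 ≈ +€129 million.

+€129 million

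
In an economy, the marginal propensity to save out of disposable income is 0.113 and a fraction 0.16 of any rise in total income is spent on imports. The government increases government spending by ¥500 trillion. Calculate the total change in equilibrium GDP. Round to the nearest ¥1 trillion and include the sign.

MPC = 1 − MPS = 1 − 0.113 = 0.887.
Government-spending multiplier = 1/(1 − c + m) = 1/(1 − 0.887 + 0.16) = 1/0.273 ≈ 3.663.
ΔY = k × ΔG = (+¥500 trillion) / 0.273 ≈ +¥1,832 trillion.

+¥1,832 trillion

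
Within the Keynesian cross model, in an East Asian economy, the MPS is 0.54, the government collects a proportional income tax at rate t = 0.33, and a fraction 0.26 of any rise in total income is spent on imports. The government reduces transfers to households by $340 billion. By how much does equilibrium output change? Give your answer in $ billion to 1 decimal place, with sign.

−$164.3 billion

MPC = 1 − MPS = 1 − 0.54 = 0.46.
The transfer change shifts disposable income by −$340 billion, so first-round consumption changes by c·ΔTR = 0.46 × (−$340 billion) = −$156.4 billion.
Expenditure multiplier = 1/(1 − c(1−t) + m) = 1/(1 − 0.46×0.67 + 0.26) = 1/0.9518 ≈ 1.051.
The transfer multiplier is c × k ≈ 0.483, so ΔY = k × (c·ΔTR) = (−$156.4 billion) / 0.9518 ≈ −$164.3 billion.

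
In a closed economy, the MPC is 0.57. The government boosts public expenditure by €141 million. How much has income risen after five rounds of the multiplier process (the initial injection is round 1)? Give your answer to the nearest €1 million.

Round 1 adds ΔG = €141 million; each later round is MPC = 0.57 times the previous.
After 5 rounds: 141 + 80.37 + 45.8109 + 26.112213 + 14.88396141 = ΔG·(1 − c^5)/(1 − c) = 141 × (1 − 0.0601692057)/0.43 ≈ €308 million.

€308 million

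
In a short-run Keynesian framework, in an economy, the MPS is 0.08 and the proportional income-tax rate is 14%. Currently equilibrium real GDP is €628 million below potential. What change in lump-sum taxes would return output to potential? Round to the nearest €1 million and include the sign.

MPC = 1 − MPS = 1 − 0.08 = 0.92.
Spending multiplier = 1/(1 − c(1−t)) = 1/(1 − 0.92×0.86) = 1/0.2088 ≈ 4.789.
Tax multiplier = −c·k = −0.92/0.2088 ≈ −4.406. Need ΔY = +€628 million, so ΔT = ΔY/(−c·k) = −(+€628 million) × 0.2088 / 0.92 ≈ −€143 million.
The government should cut lump-sum taxes by €143 million.

−€143 million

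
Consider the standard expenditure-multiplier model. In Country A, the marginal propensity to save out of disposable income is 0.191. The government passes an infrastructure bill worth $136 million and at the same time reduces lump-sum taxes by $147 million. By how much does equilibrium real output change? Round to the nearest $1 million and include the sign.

MPC = 1 − MPS = 1 − 0.191 = 0.809.
Expenditure multiplier = 1/(1 − MPC) = 1/(1 − 0.809) = 1/0.191 ≈ 5.236.
ΔG contributes k·ΔG = (+$136 million) / 0.191 ≈ +$712 million.
ΔT of −$147 million changes first-round spending by −c·ΔT = +$118.923 million, contributing k·(−c·ΔT) = (+$118.923 million) / 0.191 ≈ +$622.6 million.
Net ΔY = k(ΔG − c·ΔT) = (+$254.923 million) / 0.191 ≈ +$1,335 million.

+$1,335 million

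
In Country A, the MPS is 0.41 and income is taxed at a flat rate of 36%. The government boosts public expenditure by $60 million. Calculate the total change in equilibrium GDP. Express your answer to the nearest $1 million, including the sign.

+$96 million

MPC = 1 − MPS = 1 − 0.41 = 0.59.
Expenditure multiplier = 1/(1 − c(1−t)) = 1/(1 − 0.59×0.64) = 1/0.6224 ≈ 1.607.
ΔY = k × ΔG = (+$60 million) / 0.6224 ≈ +$96 million.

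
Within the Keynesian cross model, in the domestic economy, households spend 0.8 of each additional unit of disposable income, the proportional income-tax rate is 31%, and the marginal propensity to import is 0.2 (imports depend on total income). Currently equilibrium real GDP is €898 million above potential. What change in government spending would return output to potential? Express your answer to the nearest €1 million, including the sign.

−€582 million

Spending multiplier = 1/(1 − c(1−t) + m) = 1/(1 − 0.8×0.69 + 0.2) = 1/0.648 ≈ 1.543.
Need ΔY = −€898 million, so ΔG = ΔY/k = (−€898 million) × 0.648 ≈ −€582 million.
The government should cut government spending by €582 million.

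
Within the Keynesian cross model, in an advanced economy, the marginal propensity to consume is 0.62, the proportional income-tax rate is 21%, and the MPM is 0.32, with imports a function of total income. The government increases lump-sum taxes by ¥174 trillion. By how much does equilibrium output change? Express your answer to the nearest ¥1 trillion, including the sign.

A lump-sum tax change of +¥174 trillion shifts disposable income by −¥174 trillion; first-round consumption changes by −c × ΔT = −0.62 × (+¥174 trillion) = −¥107.88 trillion.
Expenditure multiplier = 1/(1 − c(1−t) + m) = 1/(1 − 0.62×0.79 + 0.32) = 1/0.8302 ≈ 1.205.
The tax multiplier is −c × k ≈ −0.747, so ΔY = k × (−c·ΔT) = (−¥107.88 trillion) / 0.8302 ≈ −¥130 trillion.

−¥130 trillion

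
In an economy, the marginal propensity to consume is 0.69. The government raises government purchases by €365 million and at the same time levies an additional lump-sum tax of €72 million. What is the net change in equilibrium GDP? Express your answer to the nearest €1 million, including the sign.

+€1,017 million

Expenditure multiplier = 1/(1 − MPC) = 1/(1 − 0.69) = 1/0.31 ≈ 3.226.
ΔG contributes k·ΔG = (+€365 million) / 0.31 ≈ +€1,177.4 million.
ΔT of +€72 million changes first-round spending by −c·ΔT = −€49.68 million, contributing k·(−c·ΔT) = (−€49.68 million) / 0.31 ≈ −€160.3 million.
Net ΔY = k(ΔG − c·ΔT) = (+€315.32 million) / 0.31 ≈ +€1,017 million.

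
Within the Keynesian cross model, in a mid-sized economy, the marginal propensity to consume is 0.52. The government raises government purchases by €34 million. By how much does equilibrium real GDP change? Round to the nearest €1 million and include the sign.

+€71 million

Government-spending multiplier = 1/(1 − MPC) = 1/(1 − 0.52) = 1/0.48 ≈ 2.083.
ΔY = k × ΔG = (+€34 million) / 0.48 ≈ +€71 million.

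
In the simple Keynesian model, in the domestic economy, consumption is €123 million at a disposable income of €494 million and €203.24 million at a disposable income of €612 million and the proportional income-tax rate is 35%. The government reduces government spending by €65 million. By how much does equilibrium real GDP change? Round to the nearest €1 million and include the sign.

MPC = ΔC/ΔYd = (203.24 − 123)/(612 − 494) = 80.24/118 = 0.68.
Government-spending multiplier = 1/(1 − c(1−t)) = 1/(1 − 0.68×0.65) = 1/0.558 ≈ 1.792.
ΔY = k × ΔG = (−€65 million) / 0.558 ≈ −€116 million.

−€116 million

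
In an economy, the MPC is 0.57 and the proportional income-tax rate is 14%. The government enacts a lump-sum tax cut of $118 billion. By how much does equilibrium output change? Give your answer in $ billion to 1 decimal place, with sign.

A lump-sum tax change of −$118 billion shifts disposable income by +$118 billion; first-round consumption changes by −c × ΔT = −0.57 × (−$118 billion) = +$67.26 billion.
Expenditure multiplier = 1/(1 − c(1−t)) = 1/(1 − 0.57×0.86) = 1/0.5098 ≈ 1.962.
The tax multiplier is −c × k ≈ −1.118, so ΔY = k × (−c·ΔT) = (+$67.26 billion) / 0.5098 ≈ +$131.9 billion.

+$131.9 billion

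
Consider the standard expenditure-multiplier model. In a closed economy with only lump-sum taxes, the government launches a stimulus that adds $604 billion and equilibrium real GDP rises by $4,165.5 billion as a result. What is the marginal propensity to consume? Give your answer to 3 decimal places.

Implied spending multiplier k = ΔY/ΔG = 4,165.5/604 ≈ 6.8965.
Since k = 1/(1 − MPC), MPC = 1 − 1/k = 1 − ΔG/ΔY = 1 − 604/4,165.5 ≈ 0.855.

0.855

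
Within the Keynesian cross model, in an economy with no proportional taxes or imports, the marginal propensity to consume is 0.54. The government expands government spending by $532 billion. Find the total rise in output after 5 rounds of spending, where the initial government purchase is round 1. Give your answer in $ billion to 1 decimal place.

$1,103.4 billion

Round 1 adds ΔG = $532 billion; each later round is MPC = 0.54 times the previous.
After 5 rounds: 532 + 287.28 + 155.1312 + 83.770848 + 45.23625792 = ΔG·(1 − c^5)/(1 − c) = 532 × (1 − 0.0459165024)/0.46 ≈ $1,103.4 billion.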